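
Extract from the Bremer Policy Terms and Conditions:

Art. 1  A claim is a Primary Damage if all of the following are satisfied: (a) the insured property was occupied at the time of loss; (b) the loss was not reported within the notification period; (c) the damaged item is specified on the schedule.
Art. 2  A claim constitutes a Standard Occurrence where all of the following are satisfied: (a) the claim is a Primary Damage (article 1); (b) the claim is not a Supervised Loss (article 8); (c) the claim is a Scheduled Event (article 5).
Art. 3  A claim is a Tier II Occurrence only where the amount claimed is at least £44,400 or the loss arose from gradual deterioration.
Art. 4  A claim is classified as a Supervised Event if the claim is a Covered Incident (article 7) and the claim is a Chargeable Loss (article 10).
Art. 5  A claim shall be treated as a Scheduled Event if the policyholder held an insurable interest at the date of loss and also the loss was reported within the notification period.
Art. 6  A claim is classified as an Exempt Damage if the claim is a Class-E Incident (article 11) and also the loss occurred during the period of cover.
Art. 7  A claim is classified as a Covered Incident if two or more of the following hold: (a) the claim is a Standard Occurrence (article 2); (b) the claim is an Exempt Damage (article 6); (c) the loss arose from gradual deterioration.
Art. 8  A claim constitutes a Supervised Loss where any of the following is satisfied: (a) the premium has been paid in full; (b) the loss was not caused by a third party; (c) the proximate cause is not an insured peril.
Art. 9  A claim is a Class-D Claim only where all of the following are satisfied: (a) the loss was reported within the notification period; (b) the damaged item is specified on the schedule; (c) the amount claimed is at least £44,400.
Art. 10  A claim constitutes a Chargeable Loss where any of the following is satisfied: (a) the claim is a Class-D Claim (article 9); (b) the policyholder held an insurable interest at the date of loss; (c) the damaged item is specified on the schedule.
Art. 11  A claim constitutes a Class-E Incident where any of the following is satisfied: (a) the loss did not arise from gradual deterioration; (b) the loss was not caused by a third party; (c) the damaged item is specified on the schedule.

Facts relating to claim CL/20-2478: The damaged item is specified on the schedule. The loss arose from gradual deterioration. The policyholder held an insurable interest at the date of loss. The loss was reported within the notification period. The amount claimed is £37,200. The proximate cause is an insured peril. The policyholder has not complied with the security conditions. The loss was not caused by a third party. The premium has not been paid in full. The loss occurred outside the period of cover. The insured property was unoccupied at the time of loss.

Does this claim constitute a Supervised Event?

article 1 — Primary Damage: [the insured property was occupied at the time of loss? no] AND [the loss was not reported within the notification period? no] AND [the damaged item is specified on the schedule? yes] → not satisfied.
article 8 — Supervised Loss: [the premium has been paid in full? no] OR [the loss was not caused by a third party? yes] OR [the proximate cause is not an insured peril? no] → satisfied.
article 5 — Scheduled Event: [the policyholder held an insurable interest at the date of loss? yes] AND [the loss was reported within the notification period? yes] → satisfied.
article 2 — Standard Occurrence: [Primary Damage (article 1)? no] AND [not a Supervised Loss (article 8)? no] AND [Scheduled Event (article 5)? yes] → not satisfied.
article 11 — Class-E Incident: [the loss did not arise from gradual deterioration? no] OR [the loss was not caused by a third party? yes] OR [the damaged item is specified on the schedule? yes] → satisfied.
article 6 — Exempt Damage: [Class-E Incident (article 11)? yes] AND [the loss occurred during the period of cover? no] → not satisfied.
article 7 — Covered Incident: Standard Occurrence (article 2)? no; Exempt Damage (article 6)? no; the loss arose from gradual deterioration? yes — 1 of 3 hold (need ≥2) → not satisfied.
article 9 — Class-D Claim: [the loss was reported within the notification period? yes] AND [the damaged item is specified on the schedule? yes] AND [amount claimed: £37,200 ≥ £44,400? no] → not satisfied.
article 10 — Chargeable Loss: [Class-D Claim (article 9)? no] OR [the policyholder held an insurable interest at the date of loss? yes] OR [the damaged item is specified on the schedule? yes] → satisfied.
article 4 — Supervised Event: [Covered Incident (article 7)? no] AND [Chargeable Loss (article 10)? yes] → not satisfied.

No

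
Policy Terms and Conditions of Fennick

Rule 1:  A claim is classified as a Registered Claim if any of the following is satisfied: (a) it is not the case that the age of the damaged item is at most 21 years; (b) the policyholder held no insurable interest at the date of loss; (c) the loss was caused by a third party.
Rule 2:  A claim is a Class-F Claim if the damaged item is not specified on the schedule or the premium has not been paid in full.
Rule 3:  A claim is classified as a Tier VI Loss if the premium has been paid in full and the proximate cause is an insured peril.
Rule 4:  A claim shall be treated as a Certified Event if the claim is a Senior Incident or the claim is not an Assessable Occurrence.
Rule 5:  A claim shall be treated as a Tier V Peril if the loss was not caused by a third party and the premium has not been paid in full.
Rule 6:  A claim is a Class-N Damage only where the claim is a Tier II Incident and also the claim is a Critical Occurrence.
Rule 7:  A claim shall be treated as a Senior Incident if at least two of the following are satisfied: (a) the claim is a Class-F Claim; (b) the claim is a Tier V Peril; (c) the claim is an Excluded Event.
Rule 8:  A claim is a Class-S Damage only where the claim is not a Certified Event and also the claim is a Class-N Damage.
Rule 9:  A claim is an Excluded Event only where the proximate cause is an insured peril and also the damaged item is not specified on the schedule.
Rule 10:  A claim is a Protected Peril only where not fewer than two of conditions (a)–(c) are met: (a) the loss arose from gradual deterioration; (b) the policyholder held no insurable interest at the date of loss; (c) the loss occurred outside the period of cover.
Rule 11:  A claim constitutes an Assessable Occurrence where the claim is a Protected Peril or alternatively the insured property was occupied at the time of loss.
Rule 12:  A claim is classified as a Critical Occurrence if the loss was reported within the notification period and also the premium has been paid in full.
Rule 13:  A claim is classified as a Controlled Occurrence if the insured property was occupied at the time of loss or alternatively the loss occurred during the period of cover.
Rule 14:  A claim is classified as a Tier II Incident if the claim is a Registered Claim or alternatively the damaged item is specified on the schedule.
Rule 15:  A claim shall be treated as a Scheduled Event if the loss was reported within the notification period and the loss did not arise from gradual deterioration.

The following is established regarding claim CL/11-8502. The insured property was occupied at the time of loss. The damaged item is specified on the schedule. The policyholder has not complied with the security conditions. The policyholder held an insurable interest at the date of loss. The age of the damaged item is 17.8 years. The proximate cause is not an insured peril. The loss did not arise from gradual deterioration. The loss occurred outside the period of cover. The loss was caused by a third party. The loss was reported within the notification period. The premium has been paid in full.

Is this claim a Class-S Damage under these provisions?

Yes

Under rule 2: the damaged item is not specified on the schedule? no; or the premium has not been paid in full? no. So the claim is not a Class-F Claim.
Under rule 5: the loss was not caused by a third party? no; and the premium has not been paid in full? no. So the claim is not a Tier V Peril.
Under rule 9: the proximate cause is an insured peril? no; and the damaged item is not specified on the schedule? no. So the claim is not an Excluded Event.
Under rule 7: Class-F Claim (rule 2)? no; Tier V Peril (rule 5)? no; Excluded Event (rule 9)? no — 0 of 3 hold (need ≥2) → not satisfied.
Under rule 10: the loss arose from gradual deterioration? no; the policyholder held no insurable interest at the date of loss? no; the loss occurred outside the period of cover? yes — 1 of 3 hold (need ≥2) → not satisfied.
Under rule 11: Protected Peril (rule 10)? no; or the insured property was occupied at the time of loss? yes. So the claim is an Assessable Occurrence.
Under rule 4: Senior Incident (rule 7)? no; or not an Assessable Occurrence (rule 11)? no. So the claim is not a Certified Event.
Under rule 1: age of the damaged item: 17.8 years ≤ 21 years? yes, so negated condition no; or the policyholder held no insurable interest at the date of loss? no; or the loss was caused by a third party? yes. So the claim is a Registered Claim.
Under rule 14: Registered Claim (rule 1)? yes; or the damaged item is specified on the schedule? yes. So the claim is a Tier II Incident.
Under rule 12: the loss was reported within the notification period? yes; and the premium has been paid in full? yes. So the claim is a Critical Occurrence.
Under rule 6: Tier II Incident (rule 14)? yes; and Critical Occurrence (rule 12)? yes. So the claim is a Class-N Damage.
Under rule 8: not a Certified Event (rule 4)? yes; and Class-N Damage (rule 6)? yes. So the claim is a Class-S Damage.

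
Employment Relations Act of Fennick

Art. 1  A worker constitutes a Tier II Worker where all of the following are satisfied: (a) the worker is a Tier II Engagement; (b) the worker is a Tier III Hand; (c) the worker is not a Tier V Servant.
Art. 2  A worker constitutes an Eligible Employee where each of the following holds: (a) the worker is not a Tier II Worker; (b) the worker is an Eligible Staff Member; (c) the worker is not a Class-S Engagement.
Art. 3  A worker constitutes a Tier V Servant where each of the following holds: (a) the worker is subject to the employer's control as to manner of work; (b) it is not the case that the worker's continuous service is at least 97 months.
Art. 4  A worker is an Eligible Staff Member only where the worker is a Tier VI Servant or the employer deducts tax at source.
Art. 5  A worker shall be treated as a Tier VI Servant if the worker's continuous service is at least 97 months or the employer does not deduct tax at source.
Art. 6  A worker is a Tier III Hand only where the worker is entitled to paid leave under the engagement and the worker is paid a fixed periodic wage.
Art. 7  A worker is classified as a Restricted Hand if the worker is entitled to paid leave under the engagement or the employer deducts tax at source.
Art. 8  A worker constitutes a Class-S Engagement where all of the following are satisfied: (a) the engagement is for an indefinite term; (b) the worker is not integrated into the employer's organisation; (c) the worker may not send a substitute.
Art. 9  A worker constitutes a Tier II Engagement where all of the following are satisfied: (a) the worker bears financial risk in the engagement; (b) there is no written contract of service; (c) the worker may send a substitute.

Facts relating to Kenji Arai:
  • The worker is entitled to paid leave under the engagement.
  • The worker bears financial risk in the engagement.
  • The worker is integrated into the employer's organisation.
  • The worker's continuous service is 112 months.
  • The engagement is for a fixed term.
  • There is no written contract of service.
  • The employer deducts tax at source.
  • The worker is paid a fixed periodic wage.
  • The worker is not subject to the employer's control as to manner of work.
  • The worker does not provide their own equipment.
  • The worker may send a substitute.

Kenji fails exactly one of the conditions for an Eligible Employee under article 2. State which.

Tier II Worker

Under article 9: the worker bears financial risk in the engagement? yes; and there is no written contract of service? yes; and the worker may send a substitute? yes. So the worker is a Tier II Engagement.
Under article 6: the worker is entitled to paid leave under the engagement? yes; and the worker is paid a fixed periodic wage? yes. So the worker is a Tier III Hand.
Under article 3: the worker is subject to the employer's control as to manner of work? no; and worker's continuous service: 112 months ≥ 97 months? yes, so negated condition no. So the worker is not a Tier V Servant.
Under article 1: Tier II Engagement (article 9)? yes; and Tier III Hand (article 6)? yes; and not a Tier V Servant (article 3)? yes. So the worker is a Tier II Worker.
Under article 5: worker's continuous service: 112 months ≥ 97 months? yes; or the employer does not deduct tax at source? no. So the worker is a Tier VI Servant.
Under article 4: Tier VI Servant (article 5)? yes; or the employer deducts tax at source? yes. So the worker is an Eligible Staff Member.
Under article 8: the engagement is for an indefinite term? no; and the worker is not integrated into the employer's organisation? no; and the worker may not send a substitute? no. So the worker is not a Class-S Engagement.
Under article 2: not a Tier II Worker (article 1)? no; and Eligible Staff Member (article 4)? yes; and not a Class-S Engagement (article 8)? yes. So the worker is not an Eligible Employee.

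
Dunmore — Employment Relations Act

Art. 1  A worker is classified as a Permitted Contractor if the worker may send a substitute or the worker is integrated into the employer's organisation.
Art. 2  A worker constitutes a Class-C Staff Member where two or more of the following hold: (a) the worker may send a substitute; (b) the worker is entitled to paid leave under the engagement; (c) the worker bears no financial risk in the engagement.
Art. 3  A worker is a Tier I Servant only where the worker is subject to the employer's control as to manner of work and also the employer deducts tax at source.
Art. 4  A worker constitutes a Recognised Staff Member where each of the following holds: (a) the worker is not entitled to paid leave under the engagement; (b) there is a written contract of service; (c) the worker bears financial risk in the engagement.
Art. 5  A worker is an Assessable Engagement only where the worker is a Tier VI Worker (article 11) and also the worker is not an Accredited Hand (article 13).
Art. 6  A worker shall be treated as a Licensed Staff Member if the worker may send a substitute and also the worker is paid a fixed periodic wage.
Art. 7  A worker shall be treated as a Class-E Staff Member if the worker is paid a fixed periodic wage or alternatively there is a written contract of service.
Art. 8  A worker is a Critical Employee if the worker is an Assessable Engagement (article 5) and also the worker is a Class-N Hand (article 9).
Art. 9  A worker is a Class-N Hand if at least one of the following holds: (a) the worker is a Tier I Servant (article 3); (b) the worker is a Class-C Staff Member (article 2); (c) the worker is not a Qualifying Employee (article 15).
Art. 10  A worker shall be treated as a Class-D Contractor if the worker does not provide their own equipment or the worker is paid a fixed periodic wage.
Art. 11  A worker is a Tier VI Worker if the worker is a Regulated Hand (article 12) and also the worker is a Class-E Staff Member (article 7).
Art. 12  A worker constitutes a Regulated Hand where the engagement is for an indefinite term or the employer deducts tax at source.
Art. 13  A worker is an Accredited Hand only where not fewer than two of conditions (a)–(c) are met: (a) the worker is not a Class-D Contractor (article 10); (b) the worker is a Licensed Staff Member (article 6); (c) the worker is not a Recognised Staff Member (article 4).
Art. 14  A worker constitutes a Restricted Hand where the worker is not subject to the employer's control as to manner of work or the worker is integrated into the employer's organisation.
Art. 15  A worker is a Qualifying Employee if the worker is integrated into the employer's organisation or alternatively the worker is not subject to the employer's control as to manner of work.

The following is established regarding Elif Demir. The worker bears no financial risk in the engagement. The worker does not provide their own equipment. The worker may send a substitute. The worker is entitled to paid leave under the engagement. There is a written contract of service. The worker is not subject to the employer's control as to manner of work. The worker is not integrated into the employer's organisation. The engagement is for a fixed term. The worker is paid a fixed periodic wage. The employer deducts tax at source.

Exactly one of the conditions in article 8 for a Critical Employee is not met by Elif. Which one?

article 12 — Regulated Hand: [the engagement is for an indefinite term? no] OR [the employer deducts tax at source? yes] → satisfied.
article 7 — Class-E Staff Member: [the worker is paid a fixed periodic wage? yes] OR [there is a written contract of service? yes] → satisfied.
article 11 — Tier VI Worker: [Regulated Hand (article 12)? yes] AND [Class-E Staff Member (article 7)? yes] → satisfied.
article 10 — Class-D Contractor: [the worker does not provide their own equipment? yes] OR [the worker is paid a fixed periodic wage? yes] → satisfied.
article 6 — Licensed Staff Member: [the worker may send a substitute? yes] AND [the worker is paid a fixed periodic wage? yes] → satisfied.
article 4 — Recognised Staff Member: [the worker is not entitled to paid leave under the engagement? no] AND [there is a written contract of service? yes] AND [the worker bears financial risk in the engagement? no] → not satisfied.
article 13 — Accredited Hand: not a Class-D Contractor (article 10)? no; Licensed Staff Member (article 6)? yes; not a Recognised Staff Member (article 4)? yes — 2 of 3 hold (need ≥2) → satisfied.
article 5 — Assessable Engagement: [Tier VI Worker (article 11)? yes] AND [not an Accredited Hand (article 13)? no] → not satisfied.
article 3 — Tier I Servant: [the worker is subject to the employer's control as to manner of work? no] AND [the employer deducts tax at source? yes] → not satisfied.
article 2 — Class-C Staff Member: the worker may send a substitute? yes; the worker is entitled to paid leave under the engagement? yes; the worker bears no financial risk in the engagement? yes — 3 of 3 hold (need ≥2) → satisfied.
article 15 — Qualifying Employee: [the worker is integrated into the employer's organisation? no] OR [the worker is not subject to the employer's control as to manner of work? yes] → satisfied.
article 9 — Class-N Hand: [Tier I Servant (article 3)? no] OR [Class-C Staff Member (article 2)? yes] OR [not a Qualifying Employee (article 15)? no] → satisfied.
article 8 — Critical Employee: [Assessable Engagement (article 5)? no] AND [Class-N Hand (article 9)? yes] → not satisfied.

Assessable Engagement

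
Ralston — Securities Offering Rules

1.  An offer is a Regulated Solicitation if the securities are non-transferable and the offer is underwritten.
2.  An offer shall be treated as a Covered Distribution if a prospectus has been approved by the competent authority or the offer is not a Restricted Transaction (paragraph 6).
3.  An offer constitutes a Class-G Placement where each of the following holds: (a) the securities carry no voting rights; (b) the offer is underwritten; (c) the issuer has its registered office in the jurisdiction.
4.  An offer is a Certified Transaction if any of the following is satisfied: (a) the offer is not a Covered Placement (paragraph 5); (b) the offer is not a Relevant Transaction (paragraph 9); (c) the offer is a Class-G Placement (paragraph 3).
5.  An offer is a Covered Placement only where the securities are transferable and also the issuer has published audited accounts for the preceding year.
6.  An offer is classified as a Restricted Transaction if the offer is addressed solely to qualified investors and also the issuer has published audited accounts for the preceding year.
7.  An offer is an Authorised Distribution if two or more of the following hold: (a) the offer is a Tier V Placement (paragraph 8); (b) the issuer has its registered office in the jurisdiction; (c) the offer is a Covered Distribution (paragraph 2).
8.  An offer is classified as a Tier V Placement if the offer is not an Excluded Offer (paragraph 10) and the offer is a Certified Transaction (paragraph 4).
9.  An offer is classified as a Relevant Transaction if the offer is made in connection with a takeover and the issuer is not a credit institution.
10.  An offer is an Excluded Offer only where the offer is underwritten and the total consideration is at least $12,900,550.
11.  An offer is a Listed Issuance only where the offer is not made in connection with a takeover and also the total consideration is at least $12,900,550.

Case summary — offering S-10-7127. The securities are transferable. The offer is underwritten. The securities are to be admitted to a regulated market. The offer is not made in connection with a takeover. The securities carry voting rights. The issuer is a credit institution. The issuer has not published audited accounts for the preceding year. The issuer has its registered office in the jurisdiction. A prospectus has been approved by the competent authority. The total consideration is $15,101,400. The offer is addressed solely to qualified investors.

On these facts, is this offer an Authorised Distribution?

Yes

Under paragraph 10: the offer is underwritten? yes; and total consideration: $15,101,400 ≥ $12,900,550? yes. So the offer is an Excluded Offer.
Under paragraph 5: the securities are transferable? yes; and the issuer has published audited accounts for the preceding year? no. So the offer is not a Covered Placement.
Under paragraph 9: the offer is made in connection with a takeover? no; and the issuer is not a credit institution? no. So the offer is not a Relevant Transaction.
Under paragraph 3: the securities carry no voting rights? no; and the offer is underwritten? yes; and the issuer has its registered office in the jurisdiction? yes. So the offer is not a Class-G Placement.
Under paragraph 4: not a Covered Placement (paragraph 5)? yes; or not a Relevant Transaction (paragraph 9)? yes; or Class-G Placement (paragraph 3)? no. So the offer is a Certified Transaction.
Under paragraph 8: not an Excluded Offer (paragraph 10)? no; and Certified Transaction (paragraph 4)? yes. So the offer is not a Tier V Placement.
Under paragraph 6: the offer is addressed solely to qualified investors? yes; and the issuer has published audited accounts for the preceding year? no. So the offer is not a Restricted Transaction.
Under paragraph 2: a prospectus has been approved by the competent authority? yes; or not a Restricted Transaction (paragraph 6)? yes. So the offer is a Covered Distribution.
Under paragraph 7: Tier V Placement (paragraph 8)? no; the issuer has its registered office in the jurisdiction? yes; Covered Distribution (paragraph 2)? yes — 2 of 3 hold (need ≥2) → satisfied.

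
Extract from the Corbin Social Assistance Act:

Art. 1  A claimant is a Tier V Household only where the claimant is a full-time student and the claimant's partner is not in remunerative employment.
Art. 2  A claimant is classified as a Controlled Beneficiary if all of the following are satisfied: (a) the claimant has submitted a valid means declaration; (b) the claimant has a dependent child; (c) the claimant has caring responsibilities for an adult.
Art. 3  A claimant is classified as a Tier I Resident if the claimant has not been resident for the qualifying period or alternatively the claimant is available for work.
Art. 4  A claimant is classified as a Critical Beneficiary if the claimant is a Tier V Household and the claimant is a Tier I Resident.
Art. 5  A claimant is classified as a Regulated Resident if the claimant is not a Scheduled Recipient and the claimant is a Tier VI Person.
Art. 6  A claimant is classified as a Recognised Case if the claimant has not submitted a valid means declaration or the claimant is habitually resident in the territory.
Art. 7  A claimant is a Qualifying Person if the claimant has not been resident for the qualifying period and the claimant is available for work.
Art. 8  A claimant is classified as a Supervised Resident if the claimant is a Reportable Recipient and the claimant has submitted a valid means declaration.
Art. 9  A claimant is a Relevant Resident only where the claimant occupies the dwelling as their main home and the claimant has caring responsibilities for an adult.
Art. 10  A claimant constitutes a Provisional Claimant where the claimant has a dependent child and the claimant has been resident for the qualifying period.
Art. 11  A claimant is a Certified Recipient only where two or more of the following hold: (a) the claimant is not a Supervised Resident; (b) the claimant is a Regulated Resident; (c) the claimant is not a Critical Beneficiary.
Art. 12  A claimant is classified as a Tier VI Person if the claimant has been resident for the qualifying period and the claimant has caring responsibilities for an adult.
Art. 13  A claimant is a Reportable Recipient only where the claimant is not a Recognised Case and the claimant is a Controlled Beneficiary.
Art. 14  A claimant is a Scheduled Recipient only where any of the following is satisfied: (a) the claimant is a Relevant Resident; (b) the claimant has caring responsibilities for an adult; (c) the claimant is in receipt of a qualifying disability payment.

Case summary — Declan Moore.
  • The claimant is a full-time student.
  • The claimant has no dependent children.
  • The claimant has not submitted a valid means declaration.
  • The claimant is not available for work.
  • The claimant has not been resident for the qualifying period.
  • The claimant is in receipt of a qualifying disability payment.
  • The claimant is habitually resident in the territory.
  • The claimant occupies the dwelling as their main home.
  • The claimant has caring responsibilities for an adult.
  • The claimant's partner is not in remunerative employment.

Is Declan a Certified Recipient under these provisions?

No

article 6 — Recognised Case: [the claimant has not submitted a valid means declaration? yes] OR [the claimant is habitually resident in the territory? yes] → satisfied.
article 2 — Controlled Beneficiary: [the claimant has submitted a valid means declaration? no] AND [the claimant has a dependent child? no] AND [the claimant has caring responsibilities for an adult? yes] → not satisfied.
article 13 — Reportable Recipient: [not a Recognised Case (article 6)? no] AND [Controlled Beneficiary (article 2)? no] → not satisfied.
article 8 — Supervised Resident: [Reportable Recipient (article 13)? no] AND [the claimant has submitted a valid means declaration? no] → not satisfied.
article 9 — Relevant Resident: [the claimant occupies the dwelling as their main home? yes] AND [the claimant has caring responsibilities for an adult? yes] → satisfied.
article 14 — Scheduled Recipient: [Relevant Resident (article 9)? yes] OR [the claimant has caring responsibilities for an adult? yes] OR [the claimant is in receipt of a qualifying disability payment? yes] → satisfied.
article 12 — Tier VI Person: [the claimant has been resident for the qualifying period? no] AND [the claimant has caring responsibilities for an adult? yes] → not satisfied.
article 5 — Regulated Resident: [not a Scheduled Recipient (article 14)? no] AND [Tier VI Person (article 12)? no] → not satisfied.
article 1 — Tier V Household: [the claimant is a full-time student? yes] AND [the claimant's partner is not in remunerative employment? yes] → satisfied.
article 3 — Tier I Resident: [the claimant has not been resident for the qualifying period? yes] OR [the claimant is available for work? no] → satisfied.
article 4 — Critical Beneficiary: [Tier V Household (article 1)? yes] AND [Tier I Resident (article 3)? yes] → satisfied.
article 11 — Certified Recipient: not a Supervised Resident (article 8)? yes; Regulated Resident (article 5)? no; not a Critical Beneficiary (article 4)? no — 1 of 3 hold (need ≥2) → not satisfied.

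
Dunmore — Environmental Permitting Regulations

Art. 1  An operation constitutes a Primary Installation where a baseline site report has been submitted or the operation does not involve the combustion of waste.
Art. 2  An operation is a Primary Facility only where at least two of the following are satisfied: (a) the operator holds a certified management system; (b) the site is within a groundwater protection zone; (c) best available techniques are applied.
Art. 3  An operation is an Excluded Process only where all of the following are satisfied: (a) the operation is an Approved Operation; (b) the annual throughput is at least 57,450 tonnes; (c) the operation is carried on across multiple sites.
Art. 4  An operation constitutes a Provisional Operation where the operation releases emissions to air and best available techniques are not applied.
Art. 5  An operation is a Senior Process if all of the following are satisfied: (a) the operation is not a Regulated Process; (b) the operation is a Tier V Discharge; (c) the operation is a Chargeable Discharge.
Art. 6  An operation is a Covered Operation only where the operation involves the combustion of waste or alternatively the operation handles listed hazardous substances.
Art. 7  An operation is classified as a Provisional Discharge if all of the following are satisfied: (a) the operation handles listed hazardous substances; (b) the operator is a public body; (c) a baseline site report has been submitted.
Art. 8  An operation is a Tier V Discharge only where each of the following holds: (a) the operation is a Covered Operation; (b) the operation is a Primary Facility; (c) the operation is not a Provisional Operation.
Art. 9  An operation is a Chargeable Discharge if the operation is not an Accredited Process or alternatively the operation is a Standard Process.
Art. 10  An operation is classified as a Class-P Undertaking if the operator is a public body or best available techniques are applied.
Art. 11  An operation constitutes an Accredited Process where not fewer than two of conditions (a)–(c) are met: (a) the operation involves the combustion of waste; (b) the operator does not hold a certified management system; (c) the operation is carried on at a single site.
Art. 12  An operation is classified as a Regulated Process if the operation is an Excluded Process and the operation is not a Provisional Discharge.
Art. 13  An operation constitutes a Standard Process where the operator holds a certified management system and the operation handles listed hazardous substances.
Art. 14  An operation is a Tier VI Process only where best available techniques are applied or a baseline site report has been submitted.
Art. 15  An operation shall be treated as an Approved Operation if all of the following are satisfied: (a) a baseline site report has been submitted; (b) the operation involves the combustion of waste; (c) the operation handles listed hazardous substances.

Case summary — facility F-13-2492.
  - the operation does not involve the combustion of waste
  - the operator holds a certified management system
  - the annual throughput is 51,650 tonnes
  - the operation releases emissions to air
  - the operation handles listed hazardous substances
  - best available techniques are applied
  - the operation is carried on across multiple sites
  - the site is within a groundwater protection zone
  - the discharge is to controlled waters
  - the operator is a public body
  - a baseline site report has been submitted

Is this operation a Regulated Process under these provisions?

article 15 — Approved Operation: [a baseline site report has been submitted? yes] AND [the operation involves the combustion of waste? no] AND [the operation handles listed hazardous substances? yes] → not satisfied.
article 3 — Excluded Process: [Approved Operation (article 15)? no] AND [annual throughput: 51,650 tonnes ≥ 57,450 tonnes? no] AND [the operation is carried on across multiple sites? yes] → not satisfied.
article 7 — Provisional Discharge: [the operation handles listed hazardous substances? yes] AND [the operator is a public body? yes] AND [a baseline site report has been submitted? yes] → satisfied.
article 12 — Regulated Process: [Excluded Process (article 3)? no] AND [not a Provisional Discharge (article 7)? no] → not satisfied.

No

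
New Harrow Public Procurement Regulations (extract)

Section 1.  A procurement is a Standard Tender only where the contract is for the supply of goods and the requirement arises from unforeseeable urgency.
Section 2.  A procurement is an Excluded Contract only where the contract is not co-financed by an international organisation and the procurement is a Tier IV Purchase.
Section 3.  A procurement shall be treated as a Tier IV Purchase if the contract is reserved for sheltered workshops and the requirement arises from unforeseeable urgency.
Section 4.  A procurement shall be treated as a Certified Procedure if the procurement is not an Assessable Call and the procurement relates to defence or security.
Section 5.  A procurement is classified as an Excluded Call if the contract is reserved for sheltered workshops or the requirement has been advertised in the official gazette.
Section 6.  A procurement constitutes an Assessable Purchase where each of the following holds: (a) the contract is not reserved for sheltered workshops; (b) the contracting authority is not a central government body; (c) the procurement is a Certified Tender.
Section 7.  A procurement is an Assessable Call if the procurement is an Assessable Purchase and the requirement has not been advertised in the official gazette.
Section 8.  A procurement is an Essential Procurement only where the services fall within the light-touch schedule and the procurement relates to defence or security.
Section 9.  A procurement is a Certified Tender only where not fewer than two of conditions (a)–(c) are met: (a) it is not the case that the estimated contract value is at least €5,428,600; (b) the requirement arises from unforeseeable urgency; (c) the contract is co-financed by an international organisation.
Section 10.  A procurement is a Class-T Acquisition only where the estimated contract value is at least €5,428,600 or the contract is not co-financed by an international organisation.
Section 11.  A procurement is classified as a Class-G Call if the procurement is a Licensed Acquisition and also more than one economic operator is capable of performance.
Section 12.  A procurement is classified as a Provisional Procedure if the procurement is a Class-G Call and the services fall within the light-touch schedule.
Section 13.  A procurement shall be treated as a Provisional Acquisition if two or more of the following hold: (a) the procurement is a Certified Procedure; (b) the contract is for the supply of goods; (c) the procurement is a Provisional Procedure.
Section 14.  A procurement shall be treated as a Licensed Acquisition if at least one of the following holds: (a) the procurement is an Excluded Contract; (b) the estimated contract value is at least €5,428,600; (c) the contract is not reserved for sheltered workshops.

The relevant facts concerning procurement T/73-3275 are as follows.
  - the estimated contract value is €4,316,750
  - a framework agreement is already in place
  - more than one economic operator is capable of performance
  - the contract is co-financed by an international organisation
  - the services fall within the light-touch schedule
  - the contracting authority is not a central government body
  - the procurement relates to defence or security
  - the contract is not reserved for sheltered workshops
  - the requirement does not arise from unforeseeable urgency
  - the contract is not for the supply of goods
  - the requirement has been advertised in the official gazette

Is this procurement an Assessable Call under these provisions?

section 9 — Certified Tender: estimated contract value: €4,316,750 ≥ €5,428,600? no, so negated condition yes; the requirement arises from unforeseeable urgency? no; the contract is co-financed by an international organisation? yes — 2 of 3 hold (need ≥2) → satisfied.
section 6 — Assessable Purchase: [the contract is not reserved for sheltered workshops? yes] AND [the contracting authority is not a central government body? yes] AND [Certified Tender (section 9)? yes] → satisfied.
section 7 — Assessable Call: [Assessable Purchase (section 6)? yes] AND [the requirement has not been advertised in the official gazette? no] → not satisfied.

No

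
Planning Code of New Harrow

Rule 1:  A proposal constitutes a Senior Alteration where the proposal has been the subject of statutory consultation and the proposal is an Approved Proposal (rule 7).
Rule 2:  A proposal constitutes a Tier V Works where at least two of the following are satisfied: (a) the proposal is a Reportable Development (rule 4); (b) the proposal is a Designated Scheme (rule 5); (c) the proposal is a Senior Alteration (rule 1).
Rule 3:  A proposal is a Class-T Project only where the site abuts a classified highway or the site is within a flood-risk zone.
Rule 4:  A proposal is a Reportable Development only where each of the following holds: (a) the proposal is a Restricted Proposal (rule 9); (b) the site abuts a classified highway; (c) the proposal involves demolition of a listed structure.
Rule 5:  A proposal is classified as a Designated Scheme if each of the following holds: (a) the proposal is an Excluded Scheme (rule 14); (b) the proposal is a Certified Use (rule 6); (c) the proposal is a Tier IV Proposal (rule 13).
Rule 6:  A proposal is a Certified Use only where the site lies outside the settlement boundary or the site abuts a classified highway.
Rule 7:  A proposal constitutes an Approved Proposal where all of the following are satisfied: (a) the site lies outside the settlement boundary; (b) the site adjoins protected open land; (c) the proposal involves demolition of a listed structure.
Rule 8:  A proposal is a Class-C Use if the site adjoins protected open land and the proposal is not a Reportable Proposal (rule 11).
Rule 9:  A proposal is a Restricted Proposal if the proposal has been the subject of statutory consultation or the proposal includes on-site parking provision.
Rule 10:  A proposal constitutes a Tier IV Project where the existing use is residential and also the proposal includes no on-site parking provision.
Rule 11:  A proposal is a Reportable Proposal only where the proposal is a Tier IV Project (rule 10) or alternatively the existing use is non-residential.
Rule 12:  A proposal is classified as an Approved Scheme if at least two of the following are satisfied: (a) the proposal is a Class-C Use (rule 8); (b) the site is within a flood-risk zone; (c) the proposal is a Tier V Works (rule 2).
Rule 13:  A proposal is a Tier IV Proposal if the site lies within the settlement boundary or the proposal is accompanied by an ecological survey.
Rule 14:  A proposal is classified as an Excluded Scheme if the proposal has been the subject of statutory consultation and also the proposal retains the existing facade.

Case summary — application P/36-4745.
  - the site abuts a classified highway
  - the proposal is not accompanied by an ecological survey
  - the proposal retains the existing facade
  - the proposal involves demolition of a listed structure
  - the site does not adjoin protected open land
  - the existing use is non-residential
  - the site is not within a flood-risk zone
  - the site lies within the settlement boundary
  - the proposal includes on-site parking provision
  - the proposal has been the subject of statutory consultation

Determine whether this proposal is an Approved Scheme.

No

Under rule 10: the existing use is residential? no; and the proposal includes no on-site parking provision? no. So the proposal is not a Tier IV Project.
Under rule 11: Tier IV Project (rule 10)? no; or the existing use is non-residential? yes. So the proposal is a Reportable Proposal.
Under rule 8: the site adjoins protected open land? no; and not a Reportable Proposal (rule 11)? no. So the proposal is not a Class-C Use.
Under rule 9: the proposal has been the subject of statutory consultation? yes; or the proposal includes on-site parking provision? yes. So the proposal is a Restricted Proposal.
Under rule 4: Restricted Proposal (rule 9)? yes; and the site abuts a classified highway? yes; and the proposal involves demolition of a listed structure? yes. So the proposal is a Reportable Development.
Under rule 14: the proposal has been the subject of statutory consultation? yes; and the proposal retains the existing facade? yes. So the proposal is an Excluded Scheme.
Under rule 6: the site lies outside the settlement boundary? no; or the site abuts a classified highway? yes. So the proposal is a Certified Use.
Under rule 13: the site lies within the settlement boundary? yes; or the proposal is accompanied by an ecological survey? no. So the proposal is a Tier IV Proposal.
Under rule 5: Excluded Scheme (rule 14)? yes; and Certified Use (rule 6)? yes; and Tier IV Proposal (rule 13)? yes. So the proposal is a Designated Scheme.
Under rule 7: the site lies outside the settlement boundary? no; and the site adjoins protected open land? no; and the proposal involves demolition of a listed structure? yes. So the proposal is not an Approved Proposal.
Under rule 1: the proposal has been the subject of statutory consultation? yes; and Approved Proposal (rule 7)? no. So the proposal is not a Senior Alteration.
Under rule 2: Reportable Development (rule 4)? yes; Designated Scheme (rule 5)? yes; Senior Alteration (rule 1)? no — 2 of 3 hold (need ≥2) → satisfied.
Under rule 12: Class-C Use (rule 8)? no; the site is within a flood-risk zone? no; Tier V Works (rule 2)? yes — 1 of 3 hold (need ≥2) → not satisfied.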